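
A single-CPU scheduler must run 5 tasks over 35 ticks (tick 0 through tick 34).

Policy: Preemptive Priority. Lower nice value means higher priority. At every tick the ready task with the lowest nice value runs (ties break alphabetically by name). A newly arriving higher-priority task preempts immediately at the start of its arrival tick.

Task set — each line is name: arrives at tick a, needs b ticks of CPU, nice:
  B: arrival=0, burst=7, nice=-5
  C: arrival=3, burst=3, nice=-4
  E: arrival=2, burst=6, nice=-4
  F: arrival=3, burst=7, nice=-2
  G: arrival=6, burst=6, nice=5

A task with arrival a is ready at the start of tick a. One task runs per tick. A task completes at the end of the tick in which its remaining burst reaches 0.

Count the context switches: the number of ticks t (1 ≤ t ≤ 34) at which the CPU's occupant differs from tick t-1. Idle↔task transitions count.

context switches = 5

t=0: ready={B} → run B
t=1: ready={B} → run B
t=2: ready={B,E} → run B
t=3: ready={B,C,E,F} → run B
t=4: ready={B,C,E,F} → run B
t=5: ready={B,C,E,F} → run B
t=6: ready={B,C,E,F,G} → run B
t=7: ready={C,E,F,G} → run C
t=8: ready={C,E,F,G} → run C
t=9: ready={C,E,F,G} → run C
t=10: ready={E,F,G} → run E
t=11: ready={E,F,G} → run E
t=12: ready={E,F,G} → run E
t=13: ready={E,F,G} → run E
t=14: ready={E,F,G} → run E
t=15: ready={E,F,G} → run E
t=16: ready={F,G} → run F
t=17: ready={F,G} → run F
t=18: ready={F,G} → run F
t=19: ready={F,G} → run F
t=20: ready={F,G} → run F
t=21: ready={F,G} → run F
t=22: ready={F,G} → run F
t=23: ready={G} → run G
t=24: ready={G} → run G
t=25: ready={G} → run G
t=26: ready={G} → run G
t=27: ready={G} → run G
t=28: ready={G} → run G
t=29: (idle)
t=30: (idle)
t=31: (idle)
t=32: (idle)
t=33: (idle)
t=34: (idle)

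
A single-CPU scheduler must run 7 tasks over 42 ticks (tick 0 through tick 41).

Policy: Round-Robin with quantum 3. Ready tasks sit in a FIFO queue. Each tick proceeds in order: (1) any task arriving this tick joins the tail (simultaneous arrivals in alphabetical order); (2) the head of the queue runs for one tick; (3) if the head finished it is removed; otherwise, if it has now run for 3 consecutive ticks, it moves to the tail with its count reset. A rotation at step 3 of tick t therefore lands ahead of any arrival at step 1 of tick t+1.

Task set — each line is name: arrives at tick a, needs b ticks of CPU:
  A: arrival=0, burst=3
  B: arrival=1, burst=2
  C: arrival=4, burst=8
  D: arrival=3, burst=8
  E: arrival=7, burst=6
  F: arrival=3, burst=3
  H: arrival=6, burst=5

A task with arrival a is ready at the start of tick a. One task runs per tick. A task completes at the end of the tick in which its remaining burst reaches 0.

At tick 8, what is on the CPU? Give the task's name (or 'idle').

running at tick 8 = F

t=0: queue=[A] q_used=0 → run A
t=1: queue=[A,B] q_used=1 → run A
t=2: queue=[A,B] q_used=2 → run A
t=3: queue=[B,D,F] q_used=0 → run B
t=4: queue=[B,D,F,C] q_used=1 → run B
t=5: queue=[D,F,C] q_used=0 → run D
t=6: queue=[D,F,C,H] q_used=1 → run D
t=7: queue=[D,F,C,H,E] q_used=2 → run D
t=8: queue=[F,C,H,E,D] q_used=0 → run F
t=9: queue=[F,C,H,E,D] q_used=1 → run F
t=10: queue=[F,C,H,E,D] q_used=2 → run F
t=11: queue=[C,H,E,D] q_used=0 → run C
t=12: queue=[C,H,E,D] q_used=1 → run C
t=13: queue=[C,H,E,D] q_used=2 → run C
t=14: queue=[H,E,D,C] q_used=0 → run H
t=15: queue=[H,E,D,C] q_used=1 → run H
t=16: queue=[H,E,D,C] q_used=2 → run H
t=17: queue=[E,D,C,H] q_used=0 → run E
t=18: queue=[E,D,C,H] q_used=1 → run E
t=19: queue=[E,D,C,H] q_used=2 → run E
t=20: queue=[D,C,H,E] q_used=0 → run D
t=21: queue=[D,C,H,E] q_used=1 → run D
t=22: queue=[D,C,H,E] q_used=2 → run D
t=23: queue=[C,H,E,D] q_used=0 → run C
t=24: queue=[C,H,E,D] q_used=1 → run C
t=25: queue=[C,H,E,D] q_used=2 → run C
t=26: queue=[H,E,D,C] q_used=0 → run H
t=27: queue=[H,E,D,C] q_used=1 → run H
t=28: queue=[E,D,C] q_used=0 → run E
t=29: queue=[E,D,C] q_used=1 → run E
t=30: queue=[E,D,C] q_used=2 → run E
t=31: queue=[D,C] q_used=0 → run D
t=32: queue=[D,C] q_used=1 → run D
t=33: queue=[C] q_used=0 → run C
t=34: queue=[C] q_used=1 → run C
t=35: (idle)
t=36: (idle)
t=37: (idle)
t=38: (idle)
t=39: (idle)
t=40: (idle)
t=41: (idle)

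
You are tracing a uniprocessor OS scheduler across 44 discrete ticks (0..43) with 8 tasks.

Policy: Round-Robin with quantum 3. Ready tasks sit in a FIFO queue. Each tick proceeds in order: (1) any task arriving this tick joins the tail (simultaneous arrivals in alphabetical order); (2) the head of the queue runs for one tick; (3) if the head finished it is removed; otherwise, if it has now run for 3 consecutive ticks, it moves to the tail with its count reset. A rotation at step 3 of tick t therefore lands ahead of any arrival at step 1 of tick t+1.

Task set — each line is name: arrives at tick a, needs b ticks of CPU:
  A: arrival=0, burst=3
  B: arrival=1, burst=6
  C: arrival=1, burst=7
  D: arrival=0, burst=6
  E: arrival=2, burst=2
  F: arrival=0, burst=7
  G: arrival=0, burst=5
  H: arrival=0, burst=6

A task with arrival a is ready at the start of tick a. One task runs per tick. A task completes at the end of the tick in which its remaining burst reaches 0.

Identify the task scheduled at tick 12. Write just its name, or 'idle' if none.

running at tick 12 = H

t=0: queue=[A,D,F,G,H] q_used=0 → run A
t=1: queue=[A,D,F,G,H,B,C] q_used=1 → run A
t=2: queue=[A,D,F,G,H,B,C,E] q_used=2 → run A
t=3: queue=[D,F,G,H,B,C,E] q_used=0 → run D
t=4: queue=[D,F,G,H,B,C,E] q_used=1 → run D
t=5: queue=[D,F,G,H,B,C,E] q_used=2 → run D
t=6: queue=[F,G,H,B,C,E,D] q_used=0 → run F
t=7: queue=[F,G,H,B,C,E,D] q_used=1 → run F
t=8: queue=[F,G,H,B,C,E,D] q_used=2 → run F
t=9: queue=[G,H,B,C,E,D,F] q_used=0 → run G
t=10: queue=[G,H,B,C,E,D,F] q_used=1 → run G
t=11: queue=[G,H,B,C,E,D,F] q_used=2 → run G
t=12: queue=[H,B,C,E,D,F,G] q_used=0 → run H
t=13: queue=[H,B,C,E,D,F,G] q_used=1 → run H
t=14: queue=[H,B,C,E,D,F,G] q_used=2 → run H
t=15: queue=[B,C,E,D,F,G,H] q_used=0 → run B
t=16: queue=[B,C,E,D,F,G,H] q_used=1 → run B
t=17: queue=[B,C,E,D,F,G,H] q_used=2 → run B
t=18: queue=[C,E,D,F,G,H,B] q_used=0 → run C
t=19: queue=[C,E,D,F,G,H,B] q_used=1 → run C
t=20: queue=[C,E,D,F,G,H,B] q_used=2 → run C
t=21: queue=[E,D,F,G,H,B,C] q_used=0 → run E
t=22: queue=[E,D,F,G,H,B,C] q_used=1 → run E
t=23: queue=[D,F,G,H,B,C] q_used=0 → run D
t=24: queue=[D,F,G,H,B,C] q_used=1 → run D
t=25: queue=[D,F,G,H,B,C] q_used=2 → run D
t=26: queue=[F,G,H,B,C] q_used=0 → run F
t=27: queue=[F,G,H,B,C] q_used=1 → run F
t=28: queue=[F,G,H,B,C] q_used=2 → run F
t=29: queue=[G,H,B,C,F] q_used=0 → run G
t=30: queue=[G,H,B,C,F] q_used=1 → run G
t=31: queue=[H,B,C,F] q_used=0 → run H
t=32: queue=[H,B,C,F] q_used=1 → run H
t=33: queue=[H,B,C,F] q_used=2 → run H
t=34: queue=[B,C,F] q_used=0 → run B
t=35: queue=[B,C,F] q_used=1 → run B
t=36: queue=[B,C,F] q_used=2 → run B
t=37: queue=[C,F] q_used=0 → run C
t=38: queue=[C,F] q_used=1 → run C
t=39: queue=[C,F] q_used=2 → run C
t=40: queue=[F,C] q_used=0 → run F
t=41: queue=[C] q_used=0 → run C
t=42: (idle)
t=43: (idle)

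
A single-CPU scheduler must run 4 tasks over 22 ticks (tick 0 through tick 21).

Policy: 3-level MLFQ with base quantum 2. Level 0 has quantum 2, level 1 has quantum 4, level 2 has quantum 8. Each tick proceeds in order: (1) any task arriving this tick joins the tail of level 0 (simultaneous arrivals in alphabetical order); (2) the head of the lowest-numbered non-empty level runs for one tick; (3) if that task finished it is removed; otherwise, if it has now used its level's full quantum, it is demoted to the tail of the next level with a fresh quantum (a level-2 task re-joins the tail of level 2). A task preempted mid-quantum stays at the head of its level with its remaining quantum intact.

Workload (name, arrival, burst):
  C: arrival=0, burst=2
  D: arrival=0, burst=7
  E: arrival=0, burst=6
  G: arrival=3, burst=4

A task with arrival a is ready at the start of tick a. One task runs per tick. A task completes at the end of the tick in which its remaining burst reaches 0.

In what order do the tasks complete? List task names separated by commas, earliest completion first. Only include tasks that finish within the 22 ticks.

completion order = C, E, G, D

t=0: L0/L1/L2 = CDE/-/- → run C
t=1: L0/L1/L2 = CDE/-/- → run C
t=2: L0/L1/L2 = DE/-/- → run D
t=3: L0/L1/L2 = DEG/-/- → run D
t=4: L0/L1/L2 = EG/D/- → run E
t=5: L0/L1/L2 = EG/D/- → run E
t=6: L0/L1/L2 = G/DE/- → run G
t=7: L0/L1/L2 = G/DE/- → run G
t=8: L0/L1/L2 = -/DEG/- → run D
t=9: L0/L1/L2 = -/DEG/- → run D
t=10: L0/L1/L2 = -/DEG/- → run D
t=11: L0/L1/L2 = -/DEG/- → run D
t=12: L0/L1/L2 = -/EG/D → run E
t=13: L0/L1/L2 = -/EG/D → run E
t=14: L0/L1/L2 = -/EG/D → run E
t=15: L0/L1/L2 = -/EG/D → run E
t=16: L0/L1/L2 = -/G/D → run G
t=17: L0/L1/L2 = -/G/D → run G
t=18: L0/L1/L2 = -/-/D → run D
t=19: (idle)
t=20: (idle)
t=21: (idle)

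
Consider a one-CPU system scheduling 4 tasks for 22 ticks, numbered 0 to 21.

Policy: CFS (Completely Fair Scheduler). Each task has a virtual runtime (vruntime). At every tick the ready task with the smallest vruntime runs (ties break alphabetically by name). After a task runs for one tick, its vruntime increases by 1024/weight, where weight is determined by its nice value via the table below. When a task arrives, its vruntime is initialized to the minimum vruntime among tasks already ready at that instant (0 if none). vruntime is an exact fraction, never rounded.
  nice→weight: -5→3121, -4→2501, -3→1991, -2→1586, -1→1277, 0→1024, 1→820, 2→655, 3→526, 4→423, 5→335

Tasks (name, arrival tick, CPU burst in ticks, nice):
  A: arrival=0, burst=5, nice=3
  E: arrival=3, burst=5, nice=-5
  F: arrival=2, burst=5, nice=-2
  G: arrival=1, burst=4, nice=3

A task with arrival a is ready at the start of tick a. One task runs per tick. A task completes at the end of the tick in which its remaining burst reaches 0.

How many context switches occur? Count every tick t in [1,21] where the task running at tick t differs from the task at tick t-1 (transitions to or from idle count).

context switches = 17

t=0: vr[A=0] → run A
t=1: vr[A=512/263 G=512/263] → run A
t=2: vr[A=1024/263 F=512/263 G=512/263] → run F
t=3: vr[A=1024/263 E=512/263 F=540672/208559 G=512/263] → run E
t=4: vr[A=1024/263 E=1867264/820823 F=540672/208559 G=512/263] → run G
t=5: vr[A=1024/263 E=1867264/820823 F=540672/208559 G=1024/263] → run E
t=6: vr[A=1024/263 E=2136576/820823 F=540672/208559 G=1024/263] → run F
t=7: vr[A=1024/263 E=2136576/820823 F=675328/208559 G=1024/263] → run E
t=8: vr[A=1024/263 E=2405888/820823 F=675328/208559 G=1024/263] → run E
t=9: vr[A=1024/263 E=2675200/820823 F=675328/208559 G=1024/263] → run F
t=10: vr[A=1024/263 E=2675200/820823 F=809984/208559 G=1024/263] → run E
t=11: vr[A=1024/263 F=809984/208559 G=1024/263] → run F
t=12: vr[A=1024/263 F=944640/208559 G=1024/263] → run A
t=13: vr[A=1536/263 F=944640/208559 G=1024/263] → run G
t=14: vr[A=1536/263 F=944640/208559 G=1536/263] → run F
t=15: vr[A=1536/263 G=1536/263] → run A
t=16: vr[A=2048/263 G=1536/263] → run G
t=17: vr[A=2048/263 G=2048/263] → run A
t=18: vr[G=2048/263] → run G
t=19: (idle)
t=20: (idle)
t=21: (idle)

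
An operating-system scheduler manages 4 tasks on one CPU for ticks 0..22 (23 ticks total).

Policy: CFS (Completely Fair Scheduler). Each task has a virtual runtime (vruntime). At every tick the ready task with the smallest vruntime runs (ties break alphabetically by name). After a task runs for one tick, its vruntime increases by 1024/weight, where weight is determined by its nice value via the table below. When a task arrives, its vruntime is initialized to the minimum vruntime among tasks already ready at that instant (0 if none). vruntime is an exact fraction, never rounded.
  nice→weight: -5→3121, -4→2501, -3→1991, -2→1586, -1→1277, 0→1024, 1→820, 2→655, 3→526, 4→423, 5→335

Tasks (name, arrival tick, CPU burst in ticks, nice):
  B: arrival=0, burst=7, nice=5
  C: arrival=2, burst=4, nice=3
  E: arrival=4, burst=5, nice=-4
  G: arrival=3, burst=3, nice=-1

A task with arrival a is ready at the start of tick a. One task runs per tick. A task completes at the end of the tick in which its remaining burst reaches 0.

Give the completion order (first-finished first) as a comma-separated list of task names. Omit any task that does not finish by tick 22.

t=0: vr[B=0] → run B
t=1: vr[B=1024/335] → run B
t=2: vr[B=2048/335 C=2048/335] → run B
t=3: vr[B=3072/335 C=2048/335 G=2048/335] → run C
t=4: vr[B=3072/335 C=710144/88105 E=2048/335 G=2048/335] → run E
t=5: vr[B=3072/335 C=710144/88105 E=5465088/837835 G=2048/335] → run G
t=6: vr[B=3072/335 C=710144/88105 E=5465088/837835 G=2958336/427795] → run E
t=7: vr[B=3072/335 C=710144/88105 E=5808128/837835 G=2958336/427795] → run G
t=8: vr[B=3072/335 C=710144/88105 E=5808128/837835 G=3301376/427795] → run E
t=9: vr[B=3072/335 C=710144/88105 E=6151168/837835 G=3301376/427795] → run E
t=10: vr[B=3072/335 C=710144/88105 E=6494208/837835 G=3301376/427795] → run G
t=11: vr[B=3072/335 C=710144/88105 E=6494208/837835] → run E
t=12: vr[B=3072/335 C=710144/88105] → run C
t=13: vr[B=3072/335 C=881664/88105] → run B
t=14: vr[B=4096/335 C=881664/88105] → run C
t=15: vr[B=4096/335 C=1053184/88105] → run C
t=16: vr[B=4096/335] → run B
t=17: vr[B=1024/67] → run B
t=18: vr[B=6144/335] → run B
t=19: (idle)
t=20: (idle)
t=21: (idle)
t=22: (idle)

completion order = G, E, C, B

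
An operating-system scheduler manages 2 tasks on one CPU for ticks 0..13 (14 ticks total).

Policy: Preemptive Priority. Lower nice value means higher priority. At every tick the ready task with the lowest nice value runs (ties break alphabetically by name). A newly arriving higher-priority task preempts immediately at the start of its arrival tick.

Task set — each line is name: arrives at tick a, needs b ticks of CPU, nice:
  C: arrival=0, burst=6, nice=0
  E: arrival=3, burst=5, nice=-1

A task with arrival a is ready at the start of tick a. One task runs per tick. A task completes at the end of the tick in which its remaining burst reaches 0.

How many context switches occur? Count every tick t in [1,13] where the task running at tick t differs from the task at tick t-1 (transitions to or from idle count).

t=0: ready={C} → run C
t=1: ready={C} → run C
t=2: ready={C} → run C
t=3: ready={C,E} → run E
t=4: ready={C,E} → run E
t=5: ready={C,E} → run E
t=6: ready={C,E} → run E
t=7: ready={C,E} → run E
t=8: ready={C} → run C
t=9: ready={C} → run C
t=10: ready={C} → run C
t=11: (idle)
t=12: (idle)
t=13: (idle)

context switches = 3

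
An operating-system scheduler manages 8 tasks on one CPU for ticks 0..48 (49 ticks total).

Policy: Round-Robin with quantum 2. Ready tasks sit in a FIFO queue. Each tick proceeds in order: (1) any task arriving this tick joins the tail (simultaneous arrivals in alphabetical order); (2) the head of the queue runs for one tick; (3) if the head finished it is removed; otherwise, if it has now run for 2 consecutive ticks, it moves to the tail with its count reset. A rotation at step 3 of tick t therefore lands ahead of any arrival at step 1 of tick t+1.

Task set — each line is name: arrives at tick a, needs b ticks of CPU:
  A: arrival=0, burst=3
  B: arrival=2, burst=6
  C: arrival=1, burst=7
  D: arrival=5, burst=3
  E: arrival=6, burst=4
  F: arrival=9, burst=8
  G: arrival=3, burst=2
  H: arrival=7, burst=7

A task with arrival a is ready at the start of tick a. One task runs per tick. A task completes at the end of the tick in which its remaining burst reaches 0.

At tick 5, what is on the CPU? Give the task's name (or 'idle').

running at tick 5 = B

t=0: queue=[A] q_used=0 → run A
t=1: queue=[A,C] q_used=1 → run A
t=2: queue=[C,A,B] q_used=0 → run C
t=3: queue=[C,A,B,G] q_used=1 → run C
t=4: queue=[A,B,G,C] q_used=0 → run A
t=5: queue=[B,G,C,D] q_used=0 → run B
t=6: queue=[B,G,C,D,E] q_used=1 → run B
t=7: queue=[G,C,D,E,B,H] q_used=0 → run G
t=8: queue=[G,C,D,E,B,H] q_used=1 → run G
t=9: queue=[C,D,E,B,H,F] q_used=0 → run C
t=10: queue=[C,D,E,B,H,F] q_used=1 → run C
t=11: queue=[D,E,B,H,F,C] q_used=0 → run D
t=12: queue=[D,E,B,H,F,C] q_used=1 → run D
t=13: queue=[E,B,H,F,C,D] q_used=0 → run E
t=14: queue=[E,B,H,F,C,D] q_used=1 → run E
t=15: queue=[B,H,F,C,D,E] q_used=0 → run B
t=16: queue=[B,H,F,C,D,E] q_used=1 → run B
t=17: queue=[H,F,C,D,E,B] q_used=0 → run H
t=18: queue=[H,F,C,D,E,B] q_used=1 → run H
t=19: queue=[F,C,D,E,B,H] q_used=0 → run F
t=20: queue=[F,C,D,E,B,H] q_used=1 → run F
t=21: queue=[C,D,E,B,H,F] q_used=0 → run C
t=22: queue=[C,D,E,B,H,F] q_used=1 → run C
t=23: queue=[D,E,B,H,F,C] q_used=0 → run D
t=24: queue=[E,B,H,F,C] q_used=0 → run E
t=25: queue=[E,B,H,F,C] q_used=1 → run E
t=26: queue=[B,H,F,C] q_used=0 → run B
t=27: queue=[B,H,F,C] q_used=1 → run B
t=28: queue=[H,F,C] q_used=0 → run H
t=29: queue=[H,F,C] q_used=1 → run H
t=30: queue=[F,C,H] q_used=0 → run F
t=31: queue=[F,C,H] q_used=1 → run F
t=32: queue=[C,H,F] q_used=0 → run C
t=33: queue=[H,F] q_used=0 → run H
t=34: queue=[H,F] q_used=1 → run H
t=35: queue=[F,H] q_used=0 → run F
t=36: queue=[F,H] q_used=1 → run F
t=37: queue=[H,F] q_used=0 → run H
t=38: queue=[F] q_used=0 → run F
t=39: queue=[F] q_used=1 → run F
t=40: (idle)
t=41: (idle)
t=42: (idle)
t=43: (idle)
t=44: (idle)
t=45: (idle)
t=46: (idle)
t=47: (idle)
t=48: (idle)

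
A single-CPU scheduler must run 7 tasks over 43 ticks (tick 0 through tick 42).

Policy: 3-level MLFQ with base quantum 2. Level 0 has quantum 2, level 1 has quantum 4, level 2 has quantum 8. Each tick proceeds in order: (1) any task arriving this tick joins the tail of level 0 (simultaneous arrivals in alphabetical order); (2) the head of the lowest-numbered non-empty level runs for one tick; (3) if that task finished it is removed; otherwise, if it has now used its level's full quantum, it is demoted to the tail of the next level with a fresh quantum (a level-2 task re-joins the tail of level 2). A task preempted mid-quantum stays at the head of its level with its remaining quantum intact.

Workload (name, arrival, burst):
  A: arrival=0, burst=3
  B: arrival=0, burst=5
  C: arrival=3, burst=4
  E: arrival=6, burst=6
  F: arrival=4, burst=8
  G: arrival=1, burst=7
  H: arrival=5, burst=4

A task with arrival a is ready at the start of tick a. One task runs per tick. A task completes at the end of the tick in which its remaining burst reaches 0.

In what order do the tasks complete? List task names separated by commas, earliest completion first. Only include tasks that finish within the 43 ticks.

t=0: L0/L1/L2 = AB/-/- → run A
t=1: L0/L1/L2 = ABG/-/- → run A
t=2: L0/L1/L2 = BG/A/- → run B
t=3: L0/L1/L2 = BGC/A/- → run B
t=4: L0/L1/L2 = GCF/AB/- → run G
t=5: L0/L1/L2 = GCFH/AB/- → run G
t=6: L0/L1/L2 = CFHE/ABG/- → run C
t=7: L0/L1/L2 = CFHE/ABG/- → run C
t=8: L0/L1/L2 = FHE/ABGC/- → run F
t=9: L0/L1/L2 = FHE/ABGC/- → run F
t=10: L0/L1/L2 = HE/ABGCF/- → run H
t=11: L0/L1/L2 = HE/ABGCF/- → run H
t=12: L0/L1/L2 = E/ABGCFH/- → run E
t=13: L0/L1/L2 = E/ABGCFH/- → run E
t=14: L0/L1/L2 = -/ABGCFHE/- → run A
t=15: L0/L1/L2 = -/BGCFHE/- → run B
t=16: L0/L1/L2 = -/BGCFHE/- → run B
t=17: L0/L1/L2 = -/BGCFHE/- → run B
t=18: L0/L1/L2 = -/GCFHE/- → run G
t=19: L0/L1/L2 = -/GCFHE/- → run G
t=20: L0/L1/L2 = -/GCFHE/- → run G
t=21: L0/L1/L2 = -/GCFHE/- → run G
t=22: L0/L1/L2 = -/CFHE/G → run C
t=23: L0/L1/L2 = -/CFHE/G → run C
t=24: L0/L1/L2 = -/FHE/G → run F
t=25: L0/L1/L2 = -/FHE/G → run F
t=26: L0/L1/L2 = -/FHE/G → run F
t=27: L0/L1/L2 = -/FHE/G → run F
t=28: L0/L1/L2 = -/HE/GF → run H
t=29: L0/L1/L2 = -/HE/GF → run H
t=30: L0/L1/L2 = -/E/GF → run E
t=31: L0/L1/L2 = -/E/GF → run E
t=32: L0/L1/L2 = -/E/GF → run E
t=33: L0/L1/L2 = -/E/GF → run E
t=34: L0/L1/L2 = -/-/GF → run G
t=35: L0/L1/L2 = -/-/F → run F
t=36: L0/L1/L2 = -/-/F → run F
t=37: (idle)
t=38: (idle)
t=39: (idle)
t=40: (idle)
t=41: (idle)
t=42: (idle)

completion order = A, B, C, H, E, G, F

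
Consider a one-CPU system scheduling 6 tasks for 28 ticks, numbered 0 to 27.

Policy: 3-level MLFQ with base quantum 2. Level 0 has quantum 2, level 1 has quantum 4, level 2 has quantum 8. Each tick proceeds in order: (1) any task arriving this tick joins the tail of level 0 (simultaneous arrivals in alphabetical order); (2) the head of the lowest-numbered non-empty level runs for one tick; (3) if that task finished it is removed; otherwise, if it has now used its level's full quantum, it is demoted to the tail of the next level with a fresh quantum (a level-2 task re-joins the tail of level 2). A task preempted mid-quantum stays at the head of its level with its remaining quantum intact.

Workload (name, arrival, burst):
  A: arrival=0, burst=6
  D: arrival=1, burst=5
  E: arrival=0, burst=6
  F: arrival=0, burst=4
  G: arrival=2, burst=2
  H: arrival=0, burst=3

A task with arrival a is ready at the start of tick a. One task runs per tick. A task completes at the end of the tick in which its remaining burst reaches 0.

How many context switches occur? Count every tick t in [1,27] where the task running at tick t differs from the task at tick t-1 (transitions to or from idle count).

t=0: L0/L1/L2 = AEFH/-/- → run A
t=1: L0/L1/L2 = AEFHD/-/- → run A
t=2: L0/L1/L2 = EFHDG/A/- → run E
t=3: L0/L1/L2 = EFHDG/A/- → run E
t=4: L0/L1/L2 = FHDG/AE/- → run F
t=5: L0/L1/L2 = FHDG/AE/- → run F
t=6: L0/L1/L2 = HDG/AEF/- → run H
t=7: L0/L1/L2 = HDG/AEF/- → run H
t=8: L0/L1/L2 = DG/AEFH/- → run D
t=9: L0/L1/L2 = DG/AEFH/- → run D
t=10: L0/L1/L2 = G/AEFHD/- → run G
t=11: L0/L1/L2 = G/AEFHD/- → run G
t=12: L0/L1/L2 = -/AEFHD/- → run A
t=13: L0/L1/L2 = -/AEFHD/- → run A
t=14: L0/L1/L2 = -/AEFHD/- → run A
t=15: L0/L1/L2 = -/AEFHD/- → run A
t=16: L0/L1/L2 = -/EFHD/- → run E
t=17: L0/L1/L2 = -/EFHD/- → run E
t=18: L0/L1/L2 = -/EFHD/- → run E
t=19: L0/L1/L2 = -/EFHD/- → run E
t=20: L0/L1/L2 = -/FHD/- → run F
t=21: L0/L1/L2 = -/FHD/- → run F
t=22: L0/L1/L2 = -/HD/- → run H
t=23: L0/L1/L2 = -/D/- → run D
t=24: L0/L1/L2 = -/D/- → run D
t=25: L0/L1/L2 = -/D/- → run D
t=26: (idle)
t=27: (idle)

context switches = 11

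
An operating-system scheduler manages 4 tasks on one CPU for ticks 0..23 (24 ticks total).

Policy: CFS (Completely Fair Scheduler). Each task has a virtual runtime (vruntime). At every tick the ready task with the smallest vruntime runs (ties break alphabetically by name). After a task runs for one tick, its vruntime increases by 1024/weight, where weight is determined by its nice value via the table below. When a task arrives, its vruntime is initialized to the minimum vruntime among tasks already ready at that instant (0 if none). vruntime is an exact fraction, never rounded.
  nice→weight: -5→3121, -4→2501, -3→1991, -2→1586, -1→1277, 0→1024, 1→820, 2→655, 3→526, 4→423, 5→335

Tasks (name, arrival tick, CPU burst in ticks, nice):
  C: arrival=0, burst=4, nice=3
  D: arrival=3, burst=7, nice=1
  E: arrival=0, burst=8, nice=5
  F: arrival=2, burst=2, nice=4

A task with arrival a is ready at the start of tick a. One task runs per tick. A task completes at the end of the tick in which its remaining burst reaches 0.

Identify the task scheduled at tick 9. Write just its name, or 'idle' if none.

t=0: vr[C=0 E=0] → run C
t=1: vr[C=512/263 E=0] → run E
t=2: vr[C=512/263 E=1024/335 F=512/263] → run C
t=3: vr[C=1024/263 D=512/263 E=1024/335 F=512/263] → run D
t=4: vr[C=1024/263 D=172288/53915 E=1024/335 F=512/263] → run F
t=5: vr[C=1024/263 D=172288/53915 E=1024/335 F=485888/111249] → run E
t=6: vr[C=1024/263 D=172288/53915 E=2048/335 F=485888/111249] → run D
t=7: vr[C=1024/263 D=239616/53915 E=2048/335 F=485888/111249] → run C
t=8: vr[C=1536/263 D=239616/53915 E=2048/335 F=485888/111249] → run F
t=9: vr[C=1536/263 D=239616/53915 E=2048/335] → run D
t=10: vr[C=1536/263 D=306944/53915 E=2048/335] → run D
t=11: vr[C=1536/263 D=374272/53915 E=2048/335] → run C
t=12: vr[D=374272/53915 E=2048/335] → run E
t=13: vr[D=374272/53915 E=3072/335] → run D
t=14: vr[D=88320/10783 E=3072/335] → run D
t=15: vr[D=508928/53915 E=3072/335] → run E
t=16: vr[D=508928/53915 E=4096/335] → run D
t=17: vr[E=4096/335] → run E
t=18: vr[E=1024/67] → run E
t=19: vr[E=6144/335] → run E
t=20: vr[E=7168/335] → run E
t=21: (idle)
t=22: (idle)
t=23: (idle)

running at tick 9 = D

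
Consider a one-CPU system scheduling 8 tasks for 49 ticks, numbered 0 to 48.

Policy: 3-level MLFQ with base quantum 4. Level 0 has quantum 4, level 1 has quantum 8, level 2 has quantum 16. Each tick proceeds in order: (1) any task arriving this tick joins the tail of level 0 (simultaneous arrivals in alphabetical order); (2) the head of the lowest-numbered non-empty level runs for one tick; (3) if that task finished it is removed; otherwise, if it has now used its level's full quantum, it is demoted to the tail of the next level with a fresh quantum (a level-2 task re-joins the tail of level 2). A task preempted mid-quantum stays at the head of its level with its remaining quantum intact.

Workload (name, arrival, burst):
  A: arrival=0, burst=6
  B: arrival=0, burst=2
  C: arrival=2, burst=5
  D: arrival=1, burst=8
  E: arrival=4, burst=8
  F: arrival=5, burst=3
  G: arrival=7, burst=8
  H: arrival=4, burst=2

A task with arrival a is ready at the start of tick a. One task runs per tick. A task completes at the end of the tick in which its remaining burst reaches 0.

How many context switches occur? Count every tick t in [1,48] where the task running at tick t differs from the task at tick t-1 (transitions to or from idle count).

t=0: L0/L1/L2 = AB/-/- → run A
t=1: L0/L1/L2 = ABD/-/- → run A
t=2: L0/L1/L2 = ABDC/-/- → run A
t=3: L0/L1/L2 = ABDC/-/- → run A
t=4: L0/L1/L2 = BDCEH/A/- → run B
t=5: L0/L1/L2 = BDCEHF/A/- → run B
t=6: L0/L1/L2 = DCEHF/A/- → run D
t=7: L0/L1/L2 = DCEHFG/A/- → run D
t=8: L0/L1/L2 = DCEHFG/A/- → run D
t=9: L0/L1/L2 = DCEHFG/A/- → run D
t=10: L0/L1/L2 = CEHFG/AD/- → run C
t=11: L0/L1/L2 = CEHFG/AD/- → run C
t=12: L0/L1/L2 = CEHFG/AD/- → run C
t=13: L0/L1/L2 = CEHFG/AD/- → run C
t=14: L0/L1/L2 = EHFG/ADC/- → run E
t=15: L0/L1/L2 = EHFG/ADC/- → run E
t=16: L0/L1/L2 = EHFG/ADC/- → run E
t=17: L0/L1/L2 = EHFG/ADC/- → run E
t=18: L0/L1/L2 = HFG/ADCE/- → run H
t=19: L0/L1/L2 = HFG/ADCE/- → run H
t=20: L0/L1/L2 = FG/ADCE/- → run F
t=21: L0/L1/L2 = FG/ADCE/- → run F
t=22: L0/L1/L2 = FG/ADCE/- → run F
t=23: L0/L1/L2 = G/ADCE/- → run G
t=24: L0/L1/L2 = G/ADCE/- → run G
t=25: L0/L1/L2 = G/ADCE/- → run G
t=26: L0/L1/L2 = G/ADCE/- → run G
t=27: L0/L1/L2 = -/ADCEG/- → run A
t=28: L0/L1/L2 = -/ADCEG/- → run A
t=29: L0/L1/L2 = -/DCEG/- → run D
t=30: L0/L1/L2 = -/DCEG/- → run D
t=31: L0/L1/L2 = -/DCEG/- → run D
t=32: L0/L1/L2 = -/DCEG/- → run D
t=33: L0/L1/L2 = -/CEG/- → run C
t=34: L0/L1/L2 = -/EG/- → run E
t=35: L0/L1/L2 = -/EG/- → run E
t=36: L0/L1/L2 = -/EG/- → run E
t=37: L0/L1/L2 = -/EG/- → run E
t=38: L0/L1/L2 = -/G/- → run G
t=39: L0/L1/L2 = -/G/- → run G
t=40: L0/L1/L2 = -/G/- → run G
t=41: L0/L1/L2 = -/G/- → run G
t=42: (idle)
t=43: (idle)
t=44: (idle)
t=45: (idle)
t=46: (idle)
t=47: (idle)
t=48: (idle)

context switches = 13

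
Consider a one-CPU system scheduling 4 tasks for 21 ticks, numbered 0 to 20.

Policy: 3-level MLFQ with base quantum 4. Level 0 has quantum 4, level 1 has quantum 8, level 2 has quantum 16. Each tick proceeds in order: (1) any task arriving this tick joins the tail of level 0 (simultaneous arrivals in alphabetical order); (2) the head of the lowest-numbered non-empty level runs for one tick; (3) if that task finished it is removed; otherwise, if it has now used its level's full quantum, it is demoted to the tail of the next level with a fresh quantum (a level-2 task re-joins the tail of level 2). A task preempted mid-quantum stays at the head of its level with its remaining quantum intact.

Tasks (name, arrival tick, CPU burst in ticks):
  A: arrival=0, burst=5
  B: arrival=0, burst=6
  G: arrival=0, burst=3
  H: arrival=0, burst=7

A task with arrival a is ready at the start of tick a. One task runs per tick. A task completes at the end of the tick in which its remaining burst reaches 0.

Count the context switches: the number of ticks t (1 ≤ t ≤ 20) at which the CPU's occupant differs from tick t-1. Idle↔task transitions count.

context switches = 6

t=0: L0/L1/L2 = ABGH/-/- → run A
t=1: L0/L1/L2 = ABGH/-/- → run A
t=2: L0/L1/L2 = ABGH/-/- → run A
t=3: L0/L1/L2 = ABGH/-/- → run A
t=4: L0/L1/L2 = BGH/A/- → run B
t=5: L0/L1/L2 = BGH/A/- → run B
t=6: L0/L1/L2 = BGH/A/- → run B
t=7: L0/L1/L2 = BGH/A/- → run B
t=8: L0/L1/L2 = GH/AB/- → run G
t=9: L0/L1/L2 = GH/AB/- → run G
t=10: L0/L1/L2 = GH/AB/- → run G
t=11: L0/L1/L2 = H/AB/- → run H
t=12: L0/L1/L2 = H/AB/- → run H
t=13: L0/L1/L2 = H/AB/- → run H
t=14: L0/L1/L2 = H/AB/- → run H
t=15: L0/L1/L2 = -/ABH/- → run A
t=16: L0/L1/L2 = -/BH/- → run B
t=17: L0/L1/L2 = -/BH/- → run B
t=18: L0/L1/L2 = -/H/- → run H
t=19: L0/L1/L2 = -/H/- → run H
t=20: L0/L1/L2 = -/H/- → run H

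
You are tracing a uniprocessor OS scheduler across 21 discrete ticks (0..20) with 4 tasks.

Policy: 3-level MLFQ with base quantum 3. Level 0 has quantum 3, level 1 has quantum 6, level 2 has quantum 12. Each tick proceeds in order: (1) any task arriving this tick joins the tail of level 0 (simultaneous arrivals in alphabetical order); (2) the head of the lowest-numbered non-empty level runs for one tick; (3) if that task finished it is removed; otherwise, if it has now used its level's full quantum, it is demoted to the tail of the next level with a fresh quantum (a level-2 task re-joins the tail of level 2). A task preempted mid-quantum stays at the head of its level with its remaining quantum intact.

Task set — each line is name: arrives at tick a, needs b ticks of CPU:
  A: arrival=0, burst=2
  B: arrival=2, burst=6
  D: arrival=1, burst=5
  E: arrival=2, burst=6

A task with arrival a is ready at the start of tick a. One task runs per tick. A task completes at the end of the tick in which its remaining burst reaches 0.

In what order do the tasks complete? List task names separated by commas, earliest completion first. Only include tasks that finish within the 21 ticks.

completion order = A, D, B, E

t=0: L0/L1/L2 = A/-/- → run A
t=1: L0/L1/L2 = AD/-/- → run A
t=2: L0/L1/L2 = DBE/-/- → run D
t=3: L0/L1/L2 = DBE/-/- → run D
t=4: L0/L1/L2 = DBE/-/- → run D
t=5: L0/L1/L2 = BE/D/- → run B
t=6: L0/L1/L2 = BE/D/- → run B
t=7: L0/L1/L2 = BE/D/- → run B
t=8: L0/L1/L2 = E/DB/- → run E
t=9: L0/L1/L2 = E/DB/- → run E
t=10: L0/L1/L2 = E/DB/- → run E
t=11: L0/L1/L2 = -/DBE/- → run D
t=12: L0/L1/L2 = -/DBE/- → run D
t=13: L0/L1/L2 = -/BE/- → run B
t=14: L0/L1/L2 = -/BE/- → run B
t=15: L0/L1/L2 = -/BE/- → run B
t=16: L0/L1/L2 = -/E/- → run E
t=17: L0/L1/L2 = -/E/- → run E
t=18: L0/L1/L2 = -/E/- → run E
t=19: (idle)
t=20: (idle)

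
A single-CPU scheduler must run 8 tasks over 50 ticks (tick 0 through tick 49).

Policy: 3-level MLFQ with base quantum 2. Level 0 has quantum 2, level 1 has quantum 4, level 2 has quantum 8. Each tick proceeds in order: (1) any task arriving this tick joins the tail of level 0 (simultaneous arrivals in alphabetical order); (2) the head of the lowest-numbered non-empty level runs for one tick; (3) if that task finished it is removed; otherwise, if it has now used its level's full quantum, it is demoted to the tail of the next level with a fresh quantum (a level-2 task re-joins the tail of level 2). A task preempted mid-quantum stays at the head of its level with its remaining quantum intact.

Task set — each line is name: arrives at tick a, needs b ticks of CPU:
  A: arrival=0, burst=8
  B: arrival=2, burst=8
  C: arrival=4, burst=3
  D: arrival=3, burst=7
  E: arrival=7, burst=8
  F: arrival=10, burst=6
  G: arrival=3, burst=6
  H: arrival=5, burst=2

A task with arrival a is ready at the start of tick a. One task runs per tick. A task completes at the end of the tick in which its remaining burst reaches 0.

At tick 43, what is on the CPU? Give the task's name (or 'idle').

running at tick 43 = B

t=0: L0/L1/L2 = A/-/- → run A
t=1: L0/L1/L2 = A/-/- → run A
t=2: L0/L1/L2 = B/A/- → run B
t=3: L0/L1/L2 = BDG/A/- → run B
t=4: L0/L1/L2 = DGC/AB/- → run D
t=5: L0/L1/L2 = DGCH/AB/- → run D
t=6: L0/L1/L2 = GCH/ABD/- → run G
t=7: L0/L1/L2 = GCHE/ABD/- → run G
t=8: L0/L1/L2 = CHE/ABDG/- → run C
t=9: L0/L1/L2 = CHE/ABDG/- → run C
t=10: L0/L1/L2 = HEF/ABDGC/- → run H
t=11: L0/L1/L2 = HEF/ABDGC/- → run H
t=12: L0/L1/L2 = EF/ABDGC/- → run E
t=13: L0/L1/L2 = EF/ABDGC/- → run E
t=14: L0/L1/L2 = F/ABDGCE/- → run F
t=15: L0/L1/L2 = F/ABDGCE/- → run F
t=16: L0/L1/L2 = -/ABDGCEF/- → run A
t=17: L0/L1/L2 = -/ABDGCEF/- → run A
t=18: L0/L1/L2 = -/ABDGCEF/- → run A
t=19: L0/L1/L2 = -/ABDGCEF/- → run A
t=20: L0/L1/L2 = -/BDGCEF/A → run B
t=21: L0/L1/L2 = -/BDGCEF/A → run B
t=22: L0/L1/L2 = -/BDGCEF/A → run B
t=23: L0/L1/L2 = -/BDGCEF/A → run B
t=24: L0/L1/L2 = -/DGCEF/AB → run D
t=25: L0/L1/L2 = -/DGCEF/AB → run D
t=26: L0/L1/L2 = -/DGCEF/AB → run D
t=27: L0/L1/L2 = -/DGCEF/AB → run D
t=28: L0/L1/L2 = -/GCEF/ABD → run G
t=29: L0/L1/L2 = -/GCEF/ABD → run G
t=30: L0/L1/L2 = -/GCEF/ABD → run G
t=31: L0/L1/L2 = -/GCEF/ABD → run G
t=32: L0/L1/L2 = -/CEF/ABD → run C
t=33: L0/L1/L2 = -/EF/ABD → run E
t=34: L0/L1/L2 = -/EF/ABD → run E
t=35: L0/L1/L2 = -/EF/ABD → run E
t=36: L0/L1/L2 = -/EF/ABD → run E
t=37: L0/L1/L2 = -/F/ABDE → run F
t=38: L0/L1/L2 = -/F/ABDE → run F
t=39: L0/L1/L2 = -/F/ABDE → run F
t=40: L0/L1/L2 = -/F/ABDE → run F
t=41: L0/L1/L2 = -/-/ABDE → run A
t=42: L0/L1/L2 = -/-/ABDE → run A
t=43: L0/L1/L2 = -/-/BDE → run B
t=44: L0/L1/L2 = -/-/BDE → run B
t=45: L0/L1/L2 = -/-/DE → run D
t=46: L0/L1/L2 = -/-/E → run E
t=47: L0/L1/L2 = -/-/E → run E
t=48: (idle)
t=49: (idle)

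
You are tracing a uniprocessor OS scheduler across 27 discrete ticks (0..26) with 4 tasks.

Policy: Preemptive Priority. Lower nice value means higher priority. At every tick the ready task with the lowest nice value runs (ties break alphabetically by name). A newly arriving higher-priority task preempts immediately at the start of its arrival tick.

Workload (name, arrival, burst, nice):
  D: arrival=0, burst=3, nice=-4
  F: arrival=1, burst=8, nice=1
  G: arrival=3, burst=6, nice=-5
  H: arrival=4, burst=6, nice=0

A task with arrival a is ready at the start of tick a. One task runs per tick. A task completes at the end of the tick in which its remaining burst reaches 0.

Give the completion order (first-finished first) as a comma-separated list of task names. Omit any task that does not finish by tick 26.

completion order = D, G, H, F

t=0: ready={D} → run D
t=1: ready={D,F} → run D
t=2: ready={D,F} → run D
t=3: ready={F,G} → run G
t=4: ready={F,G,H} → run G
t=5: ready={F,G,H} → run G
t=6: ready={F,G,H} → run G
t=7: ready={F,G,H} → run G
t=8: ready={F,G,H} → run G
t=9: ready={F,H} → run H
t=10: ready={F,H} → run H
t=11: ready={F,H} → run H
t=12: ready={F,H} → run H
t=13: ready={F,H} → run H
t=14: ready={F,H} → run H
t=15: ready={F} → run F
t=16: ready={F} → run F
t=17: ready={F} → run F
t=18: ready={F} → run F
t=19: ready={F} → run F
t=20: ready={F} → run F
t=21: ready={F} → run F
t=22: ready={F} → run F
t=23: (idle)
t=24: (idle)
t=25: (idle)
t=26: (idle)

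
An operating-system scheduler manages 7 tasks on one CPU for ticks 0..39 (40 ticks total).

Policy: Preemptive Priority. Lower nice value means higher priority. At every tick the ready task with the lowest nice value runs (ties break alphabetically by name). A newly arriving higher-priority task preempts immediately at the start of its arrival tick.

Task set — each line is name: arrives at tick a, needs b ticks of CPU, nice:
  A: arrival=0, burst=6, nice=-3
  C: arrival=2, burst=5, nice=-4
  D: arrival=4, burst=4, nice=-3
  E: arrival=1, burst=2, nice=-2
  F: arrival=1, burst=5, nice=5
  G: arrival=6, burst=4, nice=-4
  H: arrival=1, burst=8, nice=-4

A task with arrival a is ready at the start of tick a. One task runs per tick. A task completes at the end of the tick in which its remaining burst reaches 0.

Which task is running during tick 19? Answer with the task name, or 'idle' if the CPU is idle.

t=0: ready={A} → run A
t=1: ready={A,E,F,H} → run H
t=2: ready={A,C,E,F,H} → run C
t=3: ready={A,C,E,F,H} → run C
t=4: ready={A,C,D,E,F,H} → run C
t=5: ready={A,C,D,E,F,H} → run C
t=6: ready={A,C,D,E,F,G,H} → run C
t=7: ready={A,D,E,F,G,H} → run G
t=8: ready={A,D,E,F,G,H} → run G
t=9: ready={A,D,E,F,G,H} → run G
t=10: ready={A,D,E,F,G,H} → run G
t=11: ready={A,D,E,F,H} → run H
t=12: ready={A,D,E,F,H} → run H
t=13: ready={A,D,E,F,H} → run H
t=14: ready={A,D,E,F,H} → run H
t=15: ready={A,D,E,F,H} → run H
t=16: ready={A,D,E,F,H} → run H
t=17: ready={A,D,E,F,H} → run H
t=18: ready={A,D,E,F} → run A
t=19: ready={A,D,E,F} → run A
t=20: ready={A,D,E,F} → run A
t=21: ready={A,D,E,F} → run A
t=22: ready={A,D,E,F} → run A
t=23: ready={D,E,F} → run D
t=24: ready={D,E,F} → run D
t=25: ready={D,E,F} → run D
t=26: ready={D,E,F} → run D
t=27: ready={E,F} → run E
t=28: ready={E,F} → run E
t=29: ready={F} → run F
t=30: ready={F} → run F
t=31: ready={F} → run F
t=32: ready={F} → run F
t=33: ready={F} → run F
t=34: (idle)
t=35: (idle)
t=36: (idle)
t=37: (idle)
t=38: (idle)
t=39: (idle)

running at tick 19 = A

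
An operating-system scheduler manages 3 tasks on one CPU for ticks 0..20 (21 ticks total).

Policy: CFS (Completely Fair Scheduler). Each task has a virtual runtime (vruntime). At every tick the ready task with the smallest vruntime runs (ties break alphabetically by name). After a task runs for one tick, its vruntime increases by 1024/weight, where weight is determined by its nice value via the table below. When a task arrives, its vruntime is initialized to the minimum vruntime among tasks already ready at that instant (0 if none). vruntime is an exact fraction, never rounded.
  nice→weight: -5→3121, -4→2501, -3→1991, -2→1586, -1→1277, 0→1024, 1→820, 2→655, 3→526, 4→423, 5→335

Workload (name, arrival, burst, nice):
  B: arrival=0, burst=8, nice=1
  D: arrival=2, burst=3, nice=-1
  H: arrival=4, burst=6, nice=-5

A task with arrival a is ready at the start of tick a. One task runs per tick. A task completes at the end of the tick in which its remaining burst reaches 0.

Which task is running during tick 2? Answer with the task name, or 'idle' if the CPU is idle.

t=0: vr[B=0] → run B
t=1: vr[B=256/205] → run B
t=2: vr[B=512/205 D=512/205] → run B
t=3: vr[B=768/205 D=512/205] → run D
t=4: vr[B=768/205 D=863744/261785 H=863744/261785] → run D
t=5: vr[B=768/205 D=1073664/261785 H=863744/261785] → run H
t=6: vr[B=768/205 D=1073664/261785 H=2963812864/817030985] → run H
t=7: vr[B=768/205 D=1073664/261785 H=3231880704/817030985] → run B
t=8: vr[B=1024/205 D=1073664/261785 H=3231880704/817030985] → run H
t=9: vr[B=1024/205 D=1073664/261785 H=3499948544/817030985] → run D
t=10: vr[B=1024/205 H=3499948544/817030985] → run H
t=11: vr[B=1024/205 H=3768016384/817030985] → run H
t=12: vr[B=1024/205 H=4036084224/817030985] → run H
t=13: vr[B=1024/205] → run B
t=14: vr[B=256/41] → run B
t=15: vr[B=1536/205] → run B
t=16: vr[B=1792/205] → run B
t=17: (idle)
t=18: (idle)
t=19: (idle)
t=20: (idle)

running at tick 2 = B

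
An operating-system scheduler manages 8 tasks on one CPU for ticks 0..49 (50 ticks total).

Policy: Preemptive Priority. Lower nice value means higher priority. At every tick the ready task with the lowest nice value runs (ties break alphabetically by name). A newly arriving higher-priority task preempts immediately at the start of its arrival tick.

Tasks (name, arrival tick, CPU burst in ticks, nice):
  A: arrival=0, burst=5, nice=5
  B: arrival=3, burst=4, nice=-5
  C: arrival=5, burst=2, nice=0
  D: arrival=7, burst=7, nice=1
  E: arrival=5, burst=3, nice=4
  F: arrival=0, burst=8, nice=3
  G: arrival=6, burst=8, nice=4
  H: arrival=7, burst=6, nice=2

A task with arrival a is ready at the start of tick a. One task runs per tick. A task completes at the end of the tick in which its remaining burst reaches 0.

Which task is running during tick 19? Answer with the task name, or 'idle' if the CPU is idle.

t=0: ready={A,F} → run F
t=1: ready={A,F} → run F
t=2: ready={A,F} → run F
t=3: ready={A,B,F} → run B
t=4: ready={A,B,F} → run B
t=5: ready={A,B,C,E,F} → run B
t=6: ready={A,B,C,E,F,G} → run B
t=7: ready={A,C,D,E,F,G,H} → run C
t=8: ready={A,C,D,E,F,G,H} → run C
t=9: ready={A,D,E,F,G,H} → run D
t=10: ready={A,D,E,F,G,H} → run D
t=11: ready={A,D,E,F,G,H} → run D
t=12: ready={A,D,E,F,G,H} → run D
t=13: ready={A,D,E,F,G,H} → run D
t=14: ready={A,D,E,F,G,H} → run D
t=15: ready={A,D,E,F,G,H} → run D
t=16: ready={A,E,F,G,H} → run H
t=17: ready={A,E,F,G,H} → run H
t=18: ready={A,E,F,G,H} → run H
t=19: ready={A,E,F,G,H} → run H
t=20: ready={A,E,F,G,H} → run H
t=21: ready={A,E,F,G,H} → run H
t=22: ready={A,E,F,G} → run F
t=23: ready={A,E,F,G} → run F
t=24: ready={A,E,F,G} → run F
t=25: ready={A,E,F,G} → run F
t=26: ready={A,E,F,G} → run F
t=27: ready={A,E,G} → run E
t=28: ready={A,E,G} → run E
t=29: ready={A,E,G} → run E
t=30: ready={A,G} → run G
t=31: ready={A,G} → run G
t=32: ready={A,G} → run G
t=33: ready={A,G} → run G
t=34: ready={A,G} → run G
t=35: ready={A,G} → run G
t=36: ready={A,G} → run G
t=37: ready={A,G} → run G
t=38: ready={A} → run A
t=39: ready={A} → run A
t=40: ready={A} → run A
t=41: ready={A} → run A
t=42: ready={A} → run A
t=43: (idle)
t=44: (idle)
t=45: (idle)
t=46: (idle)
t=47: (idle)
t=48: (idle)
t=49: (idle)

running at tick 19 = H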